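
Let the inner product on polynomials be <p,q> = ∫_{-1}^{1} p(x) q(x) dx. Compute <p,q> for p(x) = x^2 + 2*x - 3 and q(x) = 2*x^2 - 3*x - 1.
<p,q> = -28/15

Expand the product: p(x)·q(x) = 2*x^4 + x^3 - 13*x^2 + 7*x + 3.
∫_{-1}^{1} of each monomial x^k gives [2/(k+1) if k even, 0 if k odd]. Integrating term-by-term (or equivalently evaluating the antiderivative F(x) = 2*x^5/5 + x^4/4 - 13*x^3/3 + 7*x^2/2 + 3*x at the endpoints):
  F(1) − F(−1) = 169/60 − (281/60) = -28/15.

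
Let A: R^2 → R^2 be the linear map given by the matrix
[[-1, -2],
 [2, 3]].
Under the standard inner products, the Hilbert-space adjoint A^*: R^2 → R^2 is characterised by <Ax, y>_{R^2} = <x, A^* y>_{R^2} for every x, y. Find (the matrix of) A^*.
A^* = A^T =
[[-1, 2],
 [-2, 3]]

For real matrices with standard dot products, the defining identity <Ax, y> = <x, A^* y> gives (Ax)^T y = x^T (A^*) y, i.e. x^T A^T y = x^T (A^*) y. Since this holds for all x, y, we must have A^* = A^T. Therefore
A^* =
[[-1, 2],
 [-2, 3]].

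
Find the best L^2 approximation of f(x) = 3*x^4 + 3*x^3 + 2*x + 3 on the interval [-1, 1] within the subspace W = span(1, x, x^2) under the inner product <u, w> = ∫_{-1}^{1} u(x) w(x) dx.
g(x) = 18*x^2/7 + 19*x/5 + 96/35

The best approximation g ∈ W is the orthogonal projection of f onto W. Writing g = a_0 + a_1 x + a_2 x^2, the coefficients solve the normal equations G · a = b where
  G_{ij} = <φ_i, φ_j> and b_i = <f, φ_i>, with φ_0 = 1, φ_1 = x, φ_2 = x^2.
G =
  [2, 0, 2/3]
  [0, 2/3, 0]
  [2/3, 0, 2/5],
b = (36/5, 38/15, 20/7).
Solving gives a_0 = 96/35, a_1 = 19/5, a_2 = 18/7, so
  g(x) = 18*x^2/7 + 19*x/5 + 96/35.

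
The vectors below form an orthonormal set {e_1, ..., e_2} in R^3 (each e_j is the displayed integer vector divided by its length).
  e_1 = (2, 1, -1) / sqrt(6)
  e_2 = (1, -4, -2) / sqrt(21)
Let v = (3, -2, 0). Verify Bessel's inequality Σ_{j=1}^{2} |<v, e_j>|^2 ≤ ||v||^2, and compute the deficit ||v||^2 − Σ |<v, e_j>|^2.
Σ |<v, e_j>|^2 = 59/7; ||v||^2 = 13; deficit = 32/7

Write each e_j = u_j / sqrt(<u_j, u_j>) where u_j is the displayed integer vector. Then <v, e_j> = <v, u_j> / sqrt(<u_j, u_j>), so |<v, e_j>|^2 = <v, u_j>^2 / <u_j, u_j>.
Coefficients: <v, e_1> = 4/sqrt(6), <v, e_2> = 11/sqrt(21).
Square and sum: Σ |<v, e_j>|^2 = 59/7.
Compute ||v||^2 = v·v = 13.
Deficit = 13 − 59/7 = 32/7 ≥ 0, confirming Bessel's inequality. (The deficit equals ||v − Σ <v,e_j> e_j||^2, the squared distance from v to span{e_j}.)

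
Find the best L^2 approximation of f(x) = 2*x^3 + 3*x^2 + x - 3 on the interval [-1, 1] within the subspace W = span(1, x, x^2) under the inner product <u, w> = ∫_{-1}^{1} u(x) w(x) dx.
g(x) = 3*x^2 + 11*x/5 - 3

The best approximation g ∈ W is the orthogonal projection of f onto W. Writing g = a_0 + a_1 x + a_2 x^2, the coefficients solve the normal equations G · a = b where
  G_{ij} = <φ_i, φ_j> and b_i = <f, φ_i>, with φ_0 = 1, φ_1 = x, φ_2 = x^2.
G =
  [2, 0, 2/3]
  [0, 2/3, 0]
  [2/3, 0, 2/5],
b = (-4, 22/15, -4/5).
Solving gives a_0 = -3, a_1 = 11/5, a_2 = 3, so
  g(x) = 3*x^2 + 11*x/5 - 3.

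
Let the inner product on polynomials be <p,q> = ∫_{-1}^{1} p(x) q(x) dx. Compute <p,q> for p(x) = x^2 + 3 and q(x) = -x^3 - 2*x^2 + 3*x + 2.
<p,q> = 128/15

Expand the product: p(x)·q(x) = -x^5 - 2*x^4 - 4*x^2 + 9*x + 6.
∫_{-1}^{1} of each monomial x^k gives [2/(k+1) if k even, 0 if k odd]. Integrating term-by-term (or equivalently evaluating the antiderivative F(x) = -x^6/6 - 2*x^5/5 - 4*x^3/3 + 9*x^2/2 + 6*x at the endpoints):
  F(1) − F(−1) = 43/5 − (1/15) = 128/15.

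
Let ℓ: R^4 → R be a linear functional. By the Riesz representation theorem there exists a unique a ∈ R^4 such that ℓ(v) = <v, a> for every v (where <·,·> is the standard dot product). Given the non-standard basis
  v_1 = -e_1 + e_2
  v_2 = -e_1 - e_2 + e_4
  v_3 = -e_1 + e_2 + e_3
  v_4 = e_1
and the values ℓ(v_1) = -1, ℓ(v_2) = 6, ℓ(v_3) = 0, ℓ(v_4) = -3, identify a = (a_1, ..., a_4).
a = (-3, -4, 1, -1)

Write a = (a_1, ..., a_4) in the standard basis. For each basis vector v_i, ℓ(v_i) = <v_i, a> is a linear equation in the a_j's. Collect the n equations into a matrix system V a = ℓ, where row i of V is v_i (expressed in the standard basis). Since V is invertible (lower-triangular with 1s on the diagonal, up to permutation), solve by back-substitution:
  V =
[[-1, 1, 0, 0],
 [-1, -1, 0, 1],
 [-1, 1, 1, 0],
 [1, 0, 0, 0]]
  V a = (-1, 6, 0, -3)
Solving gives a = (-3, -4, 1, -1).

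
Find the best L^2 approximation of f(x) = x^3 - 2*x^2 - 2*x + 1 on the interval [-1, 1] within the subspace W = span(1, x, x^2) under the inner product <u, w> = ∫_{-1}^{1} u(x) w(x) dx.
g(x) = -2*x^2 - 7*x/5 + 1

The best approximation g ∈ W is the orthogonal projection of f onto W. Writing g = a_0 + a_1 x + a_2 x^2, the coefficients solve the normal equations G · a = b where
  G_{ij} = <φ_i, φ_j> and b_i = <f, φ_i>, with φ_0 = 1, φ_1 = x, φ_2 = x^2.
G =
  [2, 0, 2/3]
  [0, 2/3, 0]
  [2/3, 0, 2/5],
b = (2/3, -14/15, -2/15).
Solving gives a_0 = 1, a_1 = -7/5, a_2 = -2, so
  g(x) = -2*x^2 - 7*x/5 + 1.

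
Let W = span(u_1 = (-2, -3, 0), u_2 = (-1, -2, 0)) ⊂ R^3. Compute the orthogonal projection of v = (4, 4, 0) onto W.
proj_W(v) = (4, 4, 0)

Set up U = [u_1 | ... | u_2] ∈ R^(3×2). The projector onto W = col(U) is P = U (U^T U)^(-1) U^T.
Compute U^T U =
  [13, 8]
  [8, 5],
and U^T v = (-20, -12).
Solve U^T U · c = U^T v for the coefficients: c = (-4, 4). The projection is proj_W(v) = U c.
Check: (v - proj_W(v)) · u_1 = 0  (should be 0).
Check: (v - proj_W(v)) · u_2 = 0  (should be 0).
Result: proj_W(v) = (4, 4, 0).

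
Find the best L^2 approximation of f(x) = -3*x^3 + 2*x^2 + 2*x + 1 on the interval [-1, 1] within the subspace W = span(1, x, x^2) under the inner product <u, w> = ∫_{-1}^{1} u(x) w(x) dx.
g(x) = 2*x^2 + x/5 + 1

The best approximation g ∈ W is the orthogonal projection of f onto W. Writing g = a_0 + a_1 x + a_2 x^2, the coefficients solve the normal equations G · a = b where
  G_{ij} = <φ_i, φ_j> and b_i = <f, φ_i>, with φ_0 = 1, φ_1 = x, φ_2 = x^2.
G =
  [2, 0, 2/3]
  [0, 2/3, 0]
  [2/3, 0, 2/5],
b = (10/3, 2/15, 22/15).
Solving gives a_0 = 1, a_1 = 1/5, a_2 = 2, so
  g(x) = 2*x^2 + x/5 + 1.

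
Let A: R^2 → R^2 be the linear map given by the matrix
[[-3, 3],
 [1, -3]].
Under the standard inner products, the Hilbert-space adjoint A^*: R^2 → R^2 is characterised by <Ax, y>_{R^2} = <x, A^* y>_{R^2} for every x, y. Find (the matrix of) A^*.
A^* = A^T =
[[-3, 1],
 [3, -3]]

For real matrices with standard dot products, the defining identity <Ax, y> = <x, A^* y> gives (Ax)^T y = x^T (A^*) y, i.e. x^T A^T y = x^T (A^*) y. Since this holds for all x, y, we must have A^* = A^T. Therefore
A^* =
[[-3, 1],
 [3, -3]].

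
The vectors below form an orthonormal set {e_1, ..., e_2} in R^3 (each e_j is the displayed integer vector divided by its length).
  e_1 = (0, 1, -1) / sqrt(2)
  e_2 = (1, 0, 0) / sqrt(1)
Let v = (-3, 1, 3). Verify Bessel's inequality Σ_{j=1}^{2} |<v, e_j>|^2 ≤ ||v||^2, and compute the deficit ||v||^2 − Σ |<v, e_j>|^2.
Σ |<v, e_j>|^2 = 11; ||v||^2 = 19; deficit = 8

Write each e_j = u_j / sqrt(<u_j, u_j>) where u_j is the displayed integer vector. Then <v, e_j> = <v, u_j> / sqrt(<u_j, u_j>), so |<v, e_j>|^2 = <v, u_j>^2 / <u_j, u_j>.
Coefficients: <v, e_1> = -2/sqrt(2), <v, e_2> = -3/sqrt(1).
Square and sum: Σ |<v, e_j>|^2 = 11.
Compute ||v||^2 = v·v = 19.
Deficit = 19 − 11 = 8 ≥ 0, confirming Bessel's inequality. (The deficit equals ||v − Σ <v,e_j> e_j||^2, the squared distance from v to span{e_j}.)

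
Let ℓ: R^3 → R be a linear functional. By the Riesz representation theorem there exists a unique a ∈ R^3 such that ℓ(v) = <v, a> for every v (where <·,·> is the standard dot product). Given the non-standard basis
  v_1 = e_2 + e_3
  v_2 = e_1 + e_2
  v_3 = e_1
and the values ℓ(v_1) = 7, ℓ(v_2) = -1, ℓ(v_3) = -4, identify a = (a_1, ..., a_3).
a = (-4, 3, 4)

Write a = (a_1, ..., a_3) in the standard basis. For each basis vector v_i, ℓ(v_i) = <v_i, a> is a linear equation in the a_j's. Collect the n equations into a matrix system V a = ℓ, where row i of V is v_i (expressed in the standard basis). Since V is invertible (lower-triangular with 1s on the diagonal, up to permutation), solve by back-substitution:
  V =
[[0, 1, 1],
 [1, 1, 0],
 [1, 0, 0]]
  V a = (7, -1, -4)
Solving gives a = (-4, 3, 4).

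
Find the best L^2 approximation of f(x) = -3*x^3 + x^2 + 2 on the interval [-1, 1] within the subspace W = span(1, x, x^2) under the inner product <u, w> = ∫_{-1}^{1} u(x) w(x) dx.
g(x) = x^2 - 9*x/5 + 2

The best approximation g ∈ W is the orthogonal projection of f onto W. Writing g = a_0 + a_1 x + a_2 x^2, the coefficients solve the normal equations G · a = b where
  G_{ij} = <φ_i, φ_j> and b_i = <f, φ_i>, with φ_0 = 1, φ_1 = x, φ_2 = x^2.
G =
  [2, 0, 2/3]
  [0, 2/3, 0]
  [2/3, 0, 2/5],
b = (14/3, -6/5, 26/15).
Solving gives a_0 = 2, a_1 = -9/5, a_2 = 1, so
  g(x) = x^2 - 9*x/5 + 2.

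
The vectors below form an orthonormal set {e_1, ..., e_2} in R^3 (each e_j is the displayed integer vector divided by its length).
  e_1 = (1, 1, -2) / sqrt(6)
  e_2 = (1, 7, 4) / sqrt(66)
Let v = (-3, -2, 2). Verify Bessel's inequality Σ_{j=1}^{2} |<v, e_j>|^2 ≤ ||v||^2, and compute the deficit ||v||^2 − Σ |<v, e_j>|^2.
Σ |<v, e_j>|^2 = 162/11; ||v||^2 = 17; deficit = 25/11

Write each e_j = u_j / sqrt(<u_j, u_j>) where u_j is the displayed integer vector. Then <v, e_j> = <v, u_j> / sqrt(<u_j, u_j>), so |<v, e_j>|^2 = <v, u_j>^2 / <u_j, u_j>.
Coefficients: <v, e_1> = -9/sqrt(6), <v, e_2> = -9/sqrt(66).
Square and sum: Σ |<v, e_j>|^2 = 162/11.
Compute ||v||^2 = v·v = 17.
Deficit = 17 − 162/11 = 25/11 ≥ 0, confirming Bessel's inequality. (The deficit equals ||v − Σ <v,e_j> e_j||^2, the squared distance from v to span{e_j}.)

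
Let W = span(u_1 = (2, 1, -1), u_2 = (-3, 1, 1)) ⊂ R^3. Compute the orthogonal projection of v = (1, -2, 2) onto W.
proj_W(v) = (1/3, -7/3, 1/3)

Set up U = [u_1 | ... | u_2] ∈ R^(3×2). The projector onto W = col(U) is P = U (U^T U)^(-1) U^T.
Compute U^T U =
  [6, -6]
  [-6, 11],
and U^T v = (-2, -3).
Solve U^T U · c = U^T v for the coefficients: c = (-4/3, -1). The projection is proj_W(v) = U c.
Check: (v - proj_W(v)) · u_1 = 0  (should be 0).
Check: (v - proj_W(v)) · u_2 = 0  (should be 0).
Result: proj_W(v) = (1/3, -7/3, 1/3).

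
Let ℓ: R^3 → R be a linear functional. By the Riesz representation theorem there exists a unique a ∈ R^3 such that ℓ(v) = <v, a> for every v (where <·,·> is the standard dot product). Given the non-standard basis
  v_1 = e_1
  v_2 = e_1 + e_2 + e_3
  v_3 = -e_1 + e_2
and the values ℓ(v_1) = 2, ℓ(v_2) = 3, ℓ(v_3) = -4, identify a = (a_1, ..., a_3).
a = (2, -2, 3)

Write a = (a_1, ..., a_3) in the standard basis. For each basis vector v_i, ℓ(v_i) = <v_i, a> is a linear equation in the a_j's. Collect the n equations into a matrix system V a = ℓ, where row i of V is v_i (expressed in the standard basis). Since V is invertible (lower-triangular with 1s on the diagonal, up to permutation), solve by back-substitution:
  V =
[[1, 0, 0],
 [1, 1, 1],
 [-1, 1, 0]]
  V a = (2, 3, -4)
Solving gives a = (2, -2, 3).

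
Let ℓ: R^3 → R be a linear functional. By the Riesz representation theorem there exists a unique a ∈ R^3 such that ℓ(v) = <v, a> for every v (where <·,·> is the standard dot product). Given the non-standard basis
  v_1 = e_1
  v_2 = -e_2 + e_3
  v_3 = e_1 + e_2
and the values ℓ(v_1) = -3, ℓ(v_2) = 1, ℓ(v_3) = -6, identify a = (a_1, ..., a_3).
a = (-3, -3, -2)

Write a = (a_1, ..., a_3) in the standard basis. For each basis vector v_i, ℓ(v_i) = <v_i, a> is a linear equation in the a_j's. Collect the n equations into a matrix system V a = ℓ, where row i of V is v_i (expressed in the standard basis). Since V is invertible (lower-triangular with 1s on the diagonal, up to permutation), solve by back-substitution:
  V =
[[1, 0, 0],
 [0, -1, 1],
 [1, 1, 0]]
  V a = (-3, 1, -6)
Solving gives a = (-3, -3, -2).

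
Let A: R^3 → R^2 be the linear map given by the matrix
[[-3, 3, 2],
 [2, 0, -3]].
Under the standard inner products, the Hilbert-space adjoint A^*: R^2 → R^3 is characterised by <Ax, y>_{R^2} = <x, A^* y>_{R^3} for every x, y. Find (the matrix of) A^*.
A^* = A^T =
[[-3, 2],
 [3, 0],
 [2, -3]]

For real matrices with standard dot products, the defining identity <Ax, y> = <x, A^* y> gives (Ax)^T y = x^T (A^*) y, i.e. x^T A^T y = x^T (A^*) y. Since this holds for all x, y, we must have A^* = A^T. Therefore
A^* =
[[-3, 2],
 [3, 0],
 [2, -3]].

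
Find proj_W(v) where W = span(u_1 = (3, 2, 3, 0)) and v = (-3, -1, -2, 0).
proj_W(v) = (-51/22, -17/11, -51/22, 0)

Set up U = [u_1 | ... | u_1] ∈ R^(4×1). The projector onto W = col(U) is P = U (U^T U)^(-1) U^T.
Compute U^T U =
  [22],
and U^T v = (-17).
Solve U^T U · c = U^T v for the coefficients: c = (-17/22). The projection is proj_W(v) = U c.
Check: (v - proj_W(v)) · u_1 = 0  (should be 0).
Result: proj_W(v) = (-51/22, -17/11, -51/22, 0).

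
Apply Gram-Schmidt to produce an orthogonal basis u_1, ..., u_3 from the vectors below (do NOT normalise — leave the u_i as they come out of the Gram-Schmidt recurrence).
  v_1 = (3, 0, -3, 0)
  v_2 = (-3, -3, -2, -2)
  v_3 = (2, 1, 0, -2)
Orthogonal basis:
  u_1 = (3, 0, -3, 0)
  u_2 = (-5/2, -3, -5/2, -2)
  u_3 = (31/51, 9/17, 31/51, -118/51)

Apply the Gram-Schmidt recurrence
  u_1 = v_1
  u_i = v_i − Σ_{j<i} ((v_i · u_j) / (u_j · u_j)) · u_j.

Step by step this gives:
  u_1 = (3, 0, -3, 0)
  u_2 = (-5/2, -3, -5/2, -2)
  u_3 = (31/51, 9/17, 31/51, -118/51)

Orthogonality check:
  u_2 · u_1 = 0 (should be 0)
  u_3 · u_1 = 0 (should be 0)
  u_3 · u_2 = 0 (should be 0)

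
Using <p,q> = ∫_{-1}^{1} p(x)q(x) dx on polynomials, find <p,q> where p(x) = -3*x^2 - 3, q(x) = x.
<p,q> = 0

Expand the product: p(x)·q(x) = -3*x^3 - 3*x.
∫_{-1}^{1} of each monomial x^k gives [2/(k+1) if k even, 0 if k odd]. Integrating term-by-term (or equivalently evaluating the antiderivative F(x) = -3*x^4/4 - 3*x^2/2 at the endpoints):
  F(1) − F(−1) = -9/4 − (-9/4) = 0.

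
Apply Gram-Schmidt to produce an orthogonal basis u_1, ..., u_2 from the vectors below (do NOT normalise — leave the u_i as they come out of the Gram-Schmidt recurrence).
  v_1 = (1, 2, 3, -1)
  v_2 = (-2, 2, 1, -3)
Orthogonal basis:
  u_1 = (1, 2, 3, -1)
  u_2 = (-38/15, 14/15, -3/5, -37/15)

Apply the Gram-Schmidt recurrence
  u_1 = v_1
  u_i = v_i − Σ_{j<i} ((v_i · u_j) / (u_j · u_j)) · u_j.

Step by step this gives:
  u_1 = (1, 2, 3, -1)
  u_2 = (-38/15, 14/15, -3/5, -37/15)

Orthogonality check:
  u_2 · u_1 = 0 (should be 0)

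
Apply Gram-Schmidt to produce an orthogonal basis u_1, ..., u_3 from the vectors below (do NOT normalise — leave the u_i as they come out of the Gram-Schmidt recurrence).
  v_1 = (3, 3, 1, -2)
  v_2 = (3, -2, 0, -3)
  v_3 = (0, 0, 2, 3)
Orthogonal basis:
  u_1 = (3, 3, 1, -2)
  u_2 = (42/23, -73/23, -9/23, -51/23)
  u_3 = (534/425, -321/425, 857/425, 44/25)

Apply the Gram-Schmidt recurrence
  u_1 = v_1
  u_i = v_i − Σ_{j<i} ((v_i · u_j) / (u_j · u_j)) · u_j.

Step by step this gives:
  u_1 = (3, 3, 1, -2)
  u_2 = (42/23, -73/23, -9/23, -51/23)
  u_3 = (534/425, -321/425, 857/425, 44/25)

Orthogonality check:
  u_2 · u_1 = 0 (should be 0)
  u_3 · u_1 = 0 (should be 0)
  u_3 · u_2 = 0 (should be 0)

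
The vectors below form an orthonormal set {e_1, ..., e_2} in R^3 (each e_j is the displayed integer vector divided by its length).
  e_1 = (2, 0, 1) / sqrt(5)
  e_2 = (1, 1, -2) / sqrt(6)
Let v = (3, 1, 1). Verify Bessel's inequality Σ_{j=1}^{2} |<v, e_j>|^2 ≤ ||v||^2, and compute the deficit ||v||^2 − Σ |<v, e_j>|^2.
Σ |<v, e_j>|^2 = 157/15; ||v||^2 = 11; deficit = 8/15

Write each e_j = u_j / sqrt(<u_j, u_j>) where u_j is the displayed integer vector. Then <v, e_j> = <v, u_j> / sqrt(<u_j, u_j>), so |<v, e_j>|^2 = <v, u_j>^2 / <u_j, u_j>.
Coefficients: <v, e_1> = 7/sqrt(5), <v, e_2> = 2/sqrt(6).
Square and sum: Σ |<v, e_j>|^2 = 157/15.
Compute ||v||^2 = v·v = 11.
Deficit = 11 − 157/15 = 8/15 ≥ 0, confirming Bessel's inequality. (The deficit equals ||v − Σ <v,e_j> e_j||^2, the squared distance from v to span{e_j}.)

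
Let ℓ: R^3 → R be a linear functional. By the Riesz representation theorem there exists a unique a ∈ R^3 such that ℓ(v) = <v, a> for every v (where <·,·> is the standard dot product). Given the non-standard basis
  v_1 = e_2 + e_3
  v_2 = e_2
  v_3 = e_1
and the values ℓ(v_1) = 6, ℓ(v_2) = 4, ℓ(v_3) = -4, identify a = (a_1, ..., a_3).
a = (-4, 4, 2)

Write a = (a_1, ..., a_3) in the standard basis. For each basis vector v_i, ℓ(v_i) = <v_i, a> is a linear equation in the a_j's. Collect the n equations into a matrix system V a = ℓ, where row i of V is v_i (expressed in the standard basis). Since V is invertible (lower-triangular with 1s on the diagonal, up to permutation), solve by back-substitution:
  V =
[[0, 1, 1],
 [0, 1, 0],
 [1, 0, 0]]
  V a = (6, 4, -4)
Solving gives a = (-4, 4, 2).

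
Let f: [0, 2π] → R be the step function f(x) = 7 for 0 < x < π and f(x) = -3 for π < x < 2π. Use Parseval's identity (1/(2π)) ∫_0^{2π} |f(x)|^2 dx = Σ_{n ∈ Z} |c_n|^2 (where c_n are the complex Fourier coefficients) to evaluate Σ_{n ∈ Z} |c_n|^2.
Σ |c_n|^2 = 29

Parseval equates the L^2 energy of f (normalised by 1/(2π)) with the ℓ^2 sum of its Fourier coefficients: (1/(2π)) ∫_0^{2π} |f|^2 = Σ |c_n|^2.
Compute the left side: (1/(2π)) [∫_0^π 7^2 dx + ∫_π^{2π} (-3)^2 dx] = (1/(2π)) · (49π + 9π) = (49 + 9)/2 = 29.
So Σ_{n ∈ Z} |c_n|^2 = 29.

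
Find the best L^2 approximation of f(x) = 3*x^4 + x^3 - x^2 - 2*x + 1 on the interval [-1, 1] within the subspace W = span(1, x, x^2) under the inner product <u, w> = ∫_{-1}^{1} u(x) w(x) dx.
g(x) = 11*x^2/7 - 7*x/5 + 26/35

The best approximation g ∈ W is the orthogonal projection of f onto W. Writing g = a_0 + a_1 x + a_2 x^2, the coefficients solve the normal equations G · a = b where
  G_{ij} = <φ_i, φ_j> and b_i = <f, φ_i>, with φ_0 = 1, φ_1 = x, φ_2 = x^2.
G =
  [2, 0, 2/3]
  [0, 2/3, 0]
  [2/3, 0, 2/5],
b = (38/15, -14/15, 118/105).
Solving gives a_0 = 26/35, a_1 = -7/5, a_2 = 11/7, so
  g(x) = 11*x^2/7 - 7*x/5 + 26/35.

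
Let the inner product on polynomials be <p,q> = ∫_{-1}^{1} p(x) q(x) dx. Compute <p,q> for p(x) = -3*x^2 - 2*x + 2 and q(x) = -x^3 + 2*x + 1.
<p,q> = 2/15

Expand the product: p(x)·q(x) = 3*x^5 + 2*x^4 - 8*x^3 - 7*x^2 + 2*x + 2.
∫_{-1}^{1} of each monomial x^k gives [2/(k+1) if k even, 0 if k odd]. Integrating term-by-term (or equivalently evaluating the antiderivative F(x) = x^6/2 + 2*x^5/5 - 2*x^4 - 7*x^3/3 + x^2 + 2*x at the endpoints):
  F(1) − F(−1) = -13/30 − (-17/30) = 2/15.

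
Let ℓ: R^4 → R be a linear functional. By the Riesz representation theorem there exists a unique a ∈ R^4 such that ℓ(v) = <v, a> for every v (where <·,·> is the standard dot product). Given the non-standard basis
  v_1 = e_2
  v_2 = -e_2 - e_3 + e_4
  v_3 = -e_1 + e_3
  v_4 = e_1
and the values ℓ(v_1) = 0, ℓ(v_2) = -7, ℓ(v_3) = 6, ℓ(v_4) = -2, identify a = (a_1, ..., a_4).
a = (-2, 0, 4, -3)

Write a = (a_1, ..., a_4) in the standard basis. For each basis vector v_i, ℓ(v_i) = <v_i, a> is a linear equation in the a_j's. Collect the n equations into a matrix system V a = ℓ, where row i of V is v_i (expressed in the standard basis). Since V is invertible (lower-triangular with 1s on the diagonal, up to permutation), solve by back-substitution:
  V =
[[0, 1, 0, 0],
 [0, -1, -1, 1],
 [-1, 0, 1, 0],
 [1, 0, 0, 0]]
  V a = (0, -7, 6, -2)
Solving gives a = (-2, 0, 4, -3).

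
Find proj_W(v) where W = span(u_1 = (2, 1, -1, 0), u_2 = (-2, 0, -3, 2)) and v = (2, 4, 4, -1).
proj_W(v) = (308/101, 50/101, 262/101, -208/101)

Set up U = [u_1 | ... | u_2] ∈ R^(4×2). The projector onto W = col(U) is P = U (U^T U)^(-1) U^T.
Compute U^T U =
  [6, -1]
  [-1, 17],
and U^T v = (4, -18).
Solve U^T U · c = U^T v for the coefficients: c = (50/101, -104/101). The projection is proj_W(v) = U c.
Check: (v - proj_W(v)) · u_1 = 0  (should be 0).
Check: (v - proj_W(v)) · u_2 = 0  (should be 0).
Result: proj_W(v) = (308/101, 50/101, 262/101, -208/101).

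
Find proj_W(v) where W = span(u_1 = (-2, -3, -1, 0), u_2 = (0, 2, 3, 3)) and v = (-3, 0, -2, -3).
proj_W(v) = (-82/227, -399/227, -455/227, -414/227)

Set up U = [u_1 | ... | u_2] ∈ R^(4×2). The projector onto W = col(U) is P = U (U^T U)^(-1) U^T.
Compute U^T U =
  [14, -9]
  [-9, 22],
and U^T v = (8, -15).
Solve U^T U · c = U^T v for the coefficients: c = (41/227, -138/227). The projection is proj_W(v) = U c.
Check: (v - proj_W(v)) · u_1 = 0  (should be 0).
Check: (v - proj_W(v)) · u_2 = 0  (should be 0).
Result: proj_W(v) = (-82/227, -399/227, -455/227, -414/227).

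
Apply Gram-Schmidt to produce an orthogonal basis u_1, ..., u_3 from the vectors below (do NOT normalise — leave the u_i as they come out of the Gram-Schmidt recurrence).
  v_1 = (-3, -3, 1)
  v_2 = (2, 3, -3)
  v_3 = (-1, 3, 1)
Orthogonal basis:
  u_1 = (-3, -3, 1)
  u_2 = (-16/19, 3/19, -39/19)
  u_3 = (-90/47, 105/47, 45/47)

Apply the Gram-Schmidt recurrence
  u_1 = v_1
  u_i = v_i − Σ_{j<i} ((v_i · u_j) / (u_j · u_j)) · u_j.

Step by step this gives:
  u_1 = (-3, -3, 1)
  u_2 = (-16/19, 3/19, -39/19)
  u_3 = (-90/47, 105/47, 45/47)

Orthogonality check:
  u_2 · u_1 = 0 (should be 0)
  u_3 · u_1 = 0 (should be 0)
  u_3 · u_2 = 0 (should be 0)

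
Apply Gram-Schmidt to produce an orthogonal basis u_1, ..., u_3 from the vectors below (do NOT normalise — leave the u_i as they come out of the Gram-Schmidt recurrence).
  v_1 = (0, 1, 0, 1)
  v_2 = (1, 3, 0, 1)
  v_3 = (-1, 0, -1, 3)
Orthogonal basis:
  u_1 = (0, 1, 0, 1)
  u_2 = (1, 1, 0, -1)
  u_3 = (1/3, -1/6, -1, 1/6)

Apply the Gram-Schmidt recurrence
  u_1 = v_1
  u_i = v_i − Σ_{j<i} ((v_i · u_j) / (u_j · u_j)) · u_j.

Step by step this gives:
  u_1 = (0, 1, 0, 1)
  u_2 = (1, 1, 0, -1)
  u_3 = (1/3, -1/6, -1, 1/6)

Orthogonality check:
  u_2 · u_1 = 0 (should be 0)
  u_3 · u_1 = 0 (should be 0)
  u_3 · u_2 = 0 (should be 0)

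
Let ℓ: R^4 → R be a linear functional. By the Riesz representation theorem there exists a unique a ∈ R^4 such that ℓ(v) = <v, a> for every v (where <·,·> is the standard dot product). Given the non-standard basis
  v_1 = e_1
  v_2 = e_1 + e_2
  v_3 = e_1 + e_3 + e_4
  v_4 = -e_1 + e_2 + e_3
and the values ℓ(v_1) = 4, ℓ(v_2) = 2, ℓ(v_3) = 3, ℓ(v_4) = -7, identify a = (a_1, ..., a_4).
a = (4, -2, -1, 0)

Write a = (a_1, ..., a_4) in the standard basis. For each basis vector v_i, ℓ(v_i) = <v_i, a> is a linear equation in the a_j's. Collect the n equations into a matrix system V a = ℓ, where row i of V is v_i (expressed in the standard basis). Since V is invertible (lower-triangular with 1s on the diagonal, up to permutation), solve by back-substitution:
  V =
[[1, 0, 0, 0],
 [1, 1, 0, 0],
 [1, 0, 1, 1],
 [-1, 1, 1, 0]]
  V a = (4, 2, 3, -7)
Solving gives a = (4, -2, -1, 0).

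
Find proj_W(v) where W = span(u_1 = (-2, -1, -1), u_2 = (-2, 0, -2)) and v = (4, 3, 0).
proj_W(v) = (11/3, 10/3, 1/3)

Set up U = [u_1 | ... | u_2] ∈ R^(3×2). The projector onto W = col(U) is P = U (U^T U)^(-1) U^T.
Compute U^T U =
  [6, 6]
  [6, 8],
and U^T v = (-11, -8).
Solve U^T U · c = U^T v for the coefficients: c = (-10/3, 3/2). The projection is proj_W(v) = U c.
Check: (v - proj_W(v)) · u_1 = 0  (should be 0).
Check: (v - proj_W(v)) · u_2 = 0  (should be 0).
Result: proj_W(v) = (11/3, 10/3, 1/3).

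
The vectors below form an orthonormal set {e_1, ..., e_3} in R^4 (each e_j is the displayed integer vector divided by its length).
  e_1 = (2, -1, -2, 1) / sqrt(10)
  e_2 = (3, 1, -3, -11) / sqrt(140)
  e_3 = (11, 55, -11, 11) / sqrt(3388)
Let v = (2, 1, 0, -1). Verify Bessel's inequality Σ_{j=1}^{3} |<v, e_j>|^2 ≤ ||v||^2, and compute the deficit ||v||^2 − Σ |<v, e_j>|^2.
Σ |<v, e_j>|^2 = 4; ||v||^2 = 6; deficit = 2

Write each e_j = u_j / sqrt(<u_j, u_j>) where u_j is the displayed integer vector. Then <v, e_j> = <v, u_j> / sqrt(<u_j, u_j>), so |<v, e_j>|^2 = <v, u_j>^2 / <u_j, u_j>.
Coefficients: <v, e_1> = 2/sqrt(10), <v, e_2> = 18/sqrt(140), <v, e_3> = 66/sqrt(3388).
Square and sum: Σ |<v, e_j>|^2 = 4.
Compute ||v||^2 = v·v = 6.
Deficit = 6 − 4 = 2 ≥ 0, confirming Bessel's inequality. (The deficit equals ||v − Σ <v,e_j> e_j||^2, the squared distance from v to span{e_j}.)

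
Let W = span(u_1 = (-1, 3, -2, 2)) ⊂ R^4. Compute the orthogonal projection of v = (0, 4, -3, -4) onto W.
proj_W(v) = (-5/9, 5/3, -10/9, 10/9)

Set up U = [u_1 | ... | u_1] ∈ R^(4×1). The projector onto W = col(U) is P = U (U^T U)^(-1) U^T.
Compute U^T U =
  [18],
and U^T v = (10).
Solve U^T U · c = U^T v for the coefficients: c = (5/9). The projection is proj_W(v) = U c.
Check: (v - proj_W(v)) · u_1 = 0  (should be 0).
Result: proj_W(v) = (-5/9, 5/3, -10/9, 10/9).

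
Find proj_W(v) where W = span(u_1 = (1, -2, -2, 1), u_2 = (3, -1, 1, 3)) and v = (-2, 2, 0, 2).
proj_W(v) = (-14/41, 33/41, 35/41, -14/41)

Set up U = [u_1 | ... | u_2] ∈ R^(4×2). The projector onto W = col(U) is P = U (U^T U)^(-1) U^T.
Compute U^T U =
  [10, 6]
  [6, 20],
and U^T v = (-4, -2).
Solve U^T U · c = U^T v for the coefficients: c = (-17/41, 1/41). The projection is proj_W(v) = U c.
Check: (v - proj_W(v)) · u_1 = 0  (should be 0).
Check: (v - proj_W(v)) · u_2 = 0  (should be 0).
Result: proj_W(v) = (-14/41, 33/41, 35/41, -14/41).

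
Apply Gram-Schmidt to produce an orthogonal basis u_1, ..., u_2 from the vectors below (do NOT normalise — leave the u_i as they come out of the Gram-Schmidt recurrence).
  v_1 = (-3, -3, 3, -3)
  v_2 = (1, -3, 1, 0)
Orthogonal basis:
  u_1 = (-3, -3, 3, -3)
  u_2 = (7/4, -9/4, 1/4, 3/4)

Apply the Gram-Schmidt recurrence
  u_1 = v_1
  u_i = v_i − Σ_{j<i} ((v_i · u_j) / (u_j · u_j)) · u_j.

Step by step this gives:
  u_1 = (-3, -3, 3, -3)
  u_2 = (7/4, -9/4, 1/4, 3/4)

Orthogonality check:
  u_2 · u_1 = 0 (should be 0)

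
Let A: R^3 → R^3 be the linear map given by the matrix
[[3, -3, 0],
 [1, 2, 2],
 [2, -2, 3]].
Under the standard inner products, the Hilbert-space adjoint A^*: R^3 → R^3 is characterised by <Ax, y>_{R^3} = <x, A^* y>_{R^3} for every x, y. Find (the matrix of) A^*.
A^* = A^T =
[[3, 1, 2],
 [-3, 2, -2],
 [0, 2, 3]]

For real matrices with standard dot products, the defining identity <Ax, y> = <x, A^* y> gives (Ax)^T y = x^T (A^*) y, i.e. x^T A^T y = x^T (A^*) y. Since this holds for all x, y, we must have A^* = A^T. Therefore
A^* =
[[3, 1, 2],
 [-3, 2, -2],
 [0, 2, 3]].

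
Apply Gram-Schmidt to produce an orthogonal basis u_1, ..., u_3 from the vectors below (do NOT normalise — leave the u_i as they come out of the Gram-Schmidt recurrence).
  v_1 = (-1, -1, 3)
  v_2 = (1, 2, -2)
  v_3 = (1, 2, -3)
Orthogonal basis:
  u_1 = (-1, -1, 3)
  u_2 = (2/11, 13/11, 5/11)
  u_3 = (-2/9, 1/18, -1/18)

Apply the Gram-Schmidt recurrence
  u_1 = v_1
  u_i = v_i − Σ_{j<i} ((v_i · u_j) / (u_j · u_j)) · u_j.

Step by step this gives:
  u_1 = (-1, -1, 3)
  u_2 = (2/11, 13/11, 5/11)
  u_3 = (-2/9, 1/18, -1/18)

Orthogonality check:
  u_2 · u_1 = 0 (should be 0)
  u_3 · u_1 = 0 (should be 0)
  u_3 · u_2 = 0 (should be 0)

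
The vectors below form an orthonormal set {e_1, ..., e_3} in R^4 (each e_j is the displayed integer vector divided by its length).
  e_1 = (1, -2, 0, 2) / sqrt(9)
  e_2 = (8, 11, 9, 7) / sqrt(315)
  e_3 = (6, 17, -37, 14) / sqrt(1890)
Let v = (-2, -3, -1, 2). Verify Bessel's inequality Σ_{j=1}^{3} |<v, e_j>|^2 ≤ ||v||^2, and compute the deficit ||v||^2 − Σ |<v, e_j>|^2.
Σ |<v, e_j>|^2 = 358/27; ||v||^2 = 18; deficit = 128/27

Write each e_j = u_j / sqrt(<u_j, u_j>) where u_j is the displayed integer vector. Then <v, e_j> = <v, u_j> / sqrt(<u_j, u_j>), so |<v, e_j>|^2 = <v, u_j>^2 / <u_j, u_j>.
Coefficients: <v, e_1> = 8/sqrt(9), <v, e_2> = -44/sqrt(315), <v, e_3> = 2/sqrt(1890).
Square and sum: Σ |<v, e_j>|^2 = 358/27.
Compute ||v||^2 = v·v = 18.
Deficit = 18 − 358/27 = 128/27 ≥ 0, confirming Bessel's inequality. (The deficit equals ||v − Σ <v,e_j> e_j||^2, the squared distance from v to span{e_j}.)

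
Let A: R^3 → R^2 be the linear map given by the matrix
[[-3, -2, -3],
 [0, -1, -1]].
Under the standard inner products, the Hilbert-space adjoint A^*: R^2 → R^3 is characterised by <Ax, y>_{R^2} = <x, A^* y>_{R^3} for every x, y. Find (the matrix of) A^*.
A^* = A^T =
[[-3, 0],
 [-2, -1],
 [-3, -1]]

For real matrices with standard dot products, the defining identity <Ax, y> = <x, A^* y> gives (Ax)^T y = x^T (A^*) y, i.e. x^T A^T y = x^T (A^*) y. Since this holds for all x, y, we must have A^* = A^T. Therefore
A^* =
[[-3, 0],
 [-2, -1],
 [-3, -1]].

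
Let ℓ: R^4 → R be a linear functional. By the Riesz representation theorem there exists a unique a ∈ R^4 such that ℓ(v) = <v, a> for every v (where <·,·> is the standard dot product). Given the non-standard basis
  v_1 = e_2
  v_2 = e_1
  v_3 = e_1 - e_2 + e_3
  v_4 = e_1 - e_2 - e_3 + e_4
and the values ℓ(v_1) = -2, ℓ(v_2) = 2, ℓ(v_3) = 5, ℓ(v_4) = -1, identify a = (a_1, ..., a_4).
a = (2, -2, 1, -4)

Write a = (a_1, ..., a_4) in the standard basis. For each basis vector v_i, ℓ(v_i) = <v_i, a> is a linear equation in the a_j's. Collect the n equations into a matrix system V a = ℓ, where row i of V is v_i (expressed in the standard basis). Since V is invertible (lower-triangular with 1s on the diagonal, up to permutation), solve by back-substitution:
  V =
[[0, 1, 0, 0],
 [1, 0, 0, 0],
 [1, -1, 1, 0],
 [1, -1, -1, 1]]
  V a = (-2, 2, 5, -1)
Solving gives a = (2, -2, 1, -4).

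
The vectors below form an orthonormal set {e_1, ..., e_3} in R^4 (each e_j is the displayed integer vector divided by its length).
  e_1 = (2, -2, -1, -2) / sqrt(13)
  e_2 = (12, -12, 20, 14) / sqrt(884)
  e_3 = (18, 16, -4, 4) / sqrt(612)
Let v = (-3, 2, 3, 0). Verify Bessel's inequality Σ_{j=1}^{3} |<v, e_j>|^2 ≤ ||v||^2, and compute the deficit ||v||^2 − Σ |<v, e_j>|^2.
Σ |<v, e_j>|^2 = 134/9; ||v||^2 = 22; deficit = 64/9

Write each e_j = u_j / sqrt(<u_j, u_j>) where u_j is the displayed integer vector. Then <v, e_j> = <v, u_j> / sqrt(<u_j, u_j>), so |<v, e_j>|^2 = <v, u_j>^2 / <u_j, u_j>.
Coefficients: <v, e_1> = -13/sqrt(13), <v, e_2> = 0/sqrt(884), <v, e_3> = -34/sqrt(612).
Square and sum: Σ |<v, e_j>|^2 = 134/9.
Compute ||v||^2 = v·v = 22.
Deficit = 22 − 134/9 = 64/9 ≥ 0, confirming Bessel's inequality. (The deficit equals ||v − Σ <v,e_j> e_j||^2, the squared distance from v to span{e_j}.)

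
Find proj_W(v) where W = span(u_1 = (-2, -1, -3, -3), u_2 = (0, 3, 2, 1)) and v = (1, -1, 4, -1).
proj_W(v) = (92/89, 4/89, 110/89, 124/89)

Set up U = [u_1 | ... | u_2] ∈ R^(4×2). The projector onto W = col(U) is P = U (U^T U)^(-1) U^T.
Compute U^T U =
  [23, -12]
  [-12, 14],
and U^T v = (-10, 4).
Solve U^T U · c = U^T v for the coefficients: c = (-46/89, -14/89). The projection is proj_W(v) = U c.
Check: (v - proj_W(v)) · u_1 = 0  (should be 0).
Check: (v - proj_W(v)) · u_2 = 0  (should be 0).
Result: proj_W(v) = (92/89, 4/89, 110/89, 124/89).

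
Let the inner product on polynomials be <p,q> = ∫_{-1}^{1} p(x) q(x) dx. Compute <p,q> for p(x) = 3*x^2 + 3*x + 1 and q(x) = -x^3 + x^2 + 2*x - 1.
<p,q> = 2/3

Expand the product: p(x)·q(x) = -3*x^5 + 8*x^3 + 4*x^2 - x - 1.
∫_{-1}^{1} of each monomial x^k gives [2/(k+1) if k even, 0 if k odd]. Integrating term-by-term (or equivalently evaluating the antiderivative F(x) = -x^6/2 + 2*x^4 + 4*x^3/3 - x^2/2 - x at the endpoints):
  F(1) − F(−1) = 4/3 − (2/3) = 2/3.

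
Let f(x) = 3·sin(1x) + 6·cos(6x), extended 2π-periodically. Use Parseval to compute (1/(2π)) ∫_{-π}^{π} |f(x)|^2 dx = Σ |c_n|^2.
Σ |c_n|^2 = 45/2

Expand |f|^2 and use orthogonality of {sin(nx), cos(mx)} on [-π, π]:
  ∫_{-π}^{π} sin(nx)^2 dx = π, ∫ cos(mx)^2 dx = π, and cross terms integrate to 0.
So ∫_{-π}^{π} f(x)^2 dx = 3^2 · π + 6^2 · π = (9 + 36)π.
Divide by 2π: (9 + 36)/2 = 45/2.
By Parseval, this equals Σ |c_n|^2.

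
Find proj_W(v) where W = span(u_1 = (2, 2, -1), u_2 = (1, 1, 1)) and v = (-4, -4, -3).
proj_W(v) = (-4, -4, -3)

Set up U = [u_1 | ... | u_2] ∈ R^(3×2). The projector onto W = col(U) is P = U (U^T U)^(-1) U^T.
Compute U^T U =
  [9, 3]
  [3, 3],
and U^T v = (-13, -11).
Solve U^T U · c = U^T v for the coefficients: c = (-1/3, -10/3). The projection is proj_W(v) = U c.
Check: (v - proj_W(v)) · u_1 = 0  (should be 0).
Check: (v - proj_W(v)) · u_2 = 0  (should be 0).
Result: proj_W(v) = (-4, -4, -3).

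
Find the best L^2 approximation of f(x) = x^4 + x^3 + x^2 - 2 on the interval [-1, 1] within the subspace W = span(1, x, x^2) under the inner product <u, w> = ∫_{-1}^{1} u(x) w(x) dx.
g(x) = 13*x^2/7 + 3*x/5 - 73/35

The best approximation g ∈ W is the orthogonal projection of f onto W. Writing g = a_0 + a_1 x + a_2 x^2, the coefficients solve the normal equations G · a = b where
  G_{ij} = <φ_i, φ_j> and b_i = <f, φ_i>, with φ_0 = 1, φ_1 = x, φ_2 = x^2.
G =
  [2, 0, 2/3]
  [0, 2/3, 0]
  [2/3, 0, 2/5],
b = (-44/15, 2/5, -68/105).
Solving gives a_0 = -73/35, a_1 = 3/5, a_2 = 13/7, so
  g(x) = 13*x^2/7 + 3*x/5 - 73/35.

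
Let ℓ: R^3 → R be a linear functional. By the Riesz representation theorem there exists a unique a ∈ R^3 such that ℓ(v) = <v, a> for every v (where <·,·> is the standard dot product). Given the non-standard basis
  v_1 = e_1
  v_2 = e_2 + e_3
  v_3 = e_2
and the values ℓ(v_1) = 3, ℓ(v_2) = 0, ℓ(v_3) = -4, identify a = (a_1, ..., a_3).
a = (3, -4, 4)

Write a = (a_1, ..., a_3) in the standard basis. For each basis vector v_i, ℓ(v_i) = <v_i, a> is a linear equation in the a_j's. Collect the n equations into a matrix system V a = ℓ, where row i of V is v_i (expressed in the standard basis). Since V is invertible (lower-triangular with 1s on the diagonal, up to permutation), solve by back-substitution:
  V =
[[1, 0, 0],
 [0, 1, 1],
 [0, 1, 0]]
  V a = (3, 0, -4)
Solving gives a = (3, -4, 4).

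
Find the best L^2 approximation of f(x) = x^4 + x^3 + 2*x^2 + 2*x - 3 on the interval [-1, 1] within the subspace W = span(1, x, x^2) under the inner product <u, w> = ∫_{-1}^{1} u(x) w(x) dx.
g(x) = 20*x^2/7 + 13*x/5 - 108/35

The best approximation g ∈ W is the orthogonal projection of f onto W. Writing g = a_0 + a_1 x + a_2 x^2, the coefficients solve the normal equations G · a = b where
  G_{ij} = <φ_i, φ_j> and b_i = <f, φ_i>, with φ_0 = 1, φ_1 = x, φ_2 = x^2.
G =
  [2, 0, 2/3]
  [0, 2/3, 0]
  [2/3, 0, 2/5],
b = (-64/15, 26/15, -32/35).
Solving gives a_0 = -108/35, a_1 = 13/5, a_2 = 20/7, so
  g(x) = 20*x^2/7 + 13*x/5 - 108/35.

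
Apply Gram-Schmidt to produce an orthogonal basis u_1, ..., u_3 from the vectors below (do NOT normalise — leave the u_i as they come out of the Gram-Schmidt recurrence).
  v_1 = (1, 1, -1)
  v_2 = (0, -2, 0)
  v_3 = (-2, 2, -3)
Orthogonal basis:
  u_1 = (1, 1, -1)
  u_2 = (2/3, -4/3, -2/3)
  u_3 = (-5/2, 0, -5/2)

Apply the Gram-Schmidt recurrence
  u_1 = v_1
  u_i = v_i − Σ_{j<i} ((v_i · u_j) / (u_j · u_j)) · u_j.

Step by step this gives:
  u_1 = (1, 1, -1)
  u_2 = (2/3, -4/3, -2/3)
  u_3 = (-5/2, 0, -5/2)

Orthogonality check:
  u_2 · u_1 = 0 (should be 0)
  u_3 · u_1 = 0 (should be 0)
  u_3 · u_2 = 0 (should be 0)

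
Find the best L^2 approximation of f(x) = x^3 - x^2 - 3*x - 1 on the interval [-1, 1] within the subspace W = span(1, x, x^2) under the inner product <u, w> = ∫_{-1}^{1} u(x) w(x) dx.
g(x) = -x^2 - 12*x/5 - 1

The best approximation g ∈ W is the orthogonal projection of f onto W. Writing g = a_0 + a_1 x + a_2 x^2, the coefficients solve the normal equations G · a = b where
  G_{ij} = <φ_i, φ_j> and b_i = <f, φ_i>, with φ_0 = 1, φ_1 = x, φ_2 = x^2.
G =
  [2, 0, 2/3]
  [0, 2/3, 0]
  [2/3, 0, 2/5],
b = (-8/3, -8/5, -16/15).
Solving gives a_0 = -1, a_1 = -12/5, a_2 = -1, so
  g(x) = -x^2 - 12*x/5 - 1.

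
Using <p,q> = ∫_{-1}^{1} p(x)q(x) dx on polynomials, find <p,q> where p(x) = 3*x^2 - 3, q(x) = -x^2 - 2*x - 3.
<p,q> = 64/5

Expand the product: p(x)·q(x) = -3*x^4 - 6*x^3 - 6*x^2 + 6*x + 9.
∫_{-1}^{1} of each monomial x^k gives [2/(k+1) if k even, 0 if k odd]. Integrating term-by-term (or equivalently evaluating the antiderivative F(x) = -3*x^5/5 - 3*x^4/2 - 2*x^3 + 3*x^2 + 9*x at the endpoints):
  F(1) − F(−1) = 79/10 − (-49/10) = 64/5.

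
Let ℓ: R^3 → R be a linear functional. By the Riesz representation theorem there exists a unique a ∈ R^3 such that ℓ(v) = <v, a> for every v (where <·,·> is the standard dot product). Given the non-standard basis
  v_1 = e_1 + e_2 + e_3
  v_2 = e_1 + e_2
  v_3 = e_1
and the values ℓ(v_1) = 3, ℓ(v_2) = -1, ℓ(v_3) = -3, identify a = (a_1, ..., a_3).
a = (-3, 2, 4)

Write a = (a_1, ..., a_3) in the standard basis. For each basis vector v_i, ℓ(v_i) = <v_i, a> is a linear equation in the a_j's. Collect the n equations into a matrix system V a = ℓ, where row i of V is v_i (expressed in the standard basis). Since V is invertible (lower-triangular with 1s on the diagonal, up to permutation), solve by back-substitution:
  V =
[[1, 1, 1],
 [1, 1, 0],
 [1, 0, 0]]
  V a = (3, -1, -3)
Solving gives a = (-3, 2, 4).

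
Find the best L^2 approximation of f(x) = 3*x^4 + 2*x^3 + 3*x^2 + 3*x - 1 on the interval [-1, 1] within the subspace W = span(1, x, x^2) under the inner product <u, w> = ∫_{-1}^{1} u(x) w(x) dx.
g(x) = 39*x^2/7 + 21*x/5 - 44/35

The best approximation g ∈ W is the orthogonal projection of f onto W. Writing g = a_0 + a_1 x + a_2 x^2, the coefficients solve the normal equations G · a = b where
  G_{ij} = <φ_i, φ_j> and b_i = <f, φ_i>, with φ_0 = 1, φ_1 = x, φ_2 = x^2.
G =
  [2, 0, 2/3]
  [0, 2/3, 0]
  [2/3, 0, 2/5],
b = (6/5, 14/5, 146/105).
Solving gives a_0 = -44/35, a_1 = 21/5, a_2 = 39/7, so
  g(x) = 39*x^2/7 + 21*x/5 - 44/35.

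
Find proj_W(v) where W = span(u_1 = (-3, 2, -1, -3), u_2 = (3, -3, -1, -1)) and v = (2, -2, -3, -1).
proj_W(v) = (228/113, -260/113, -140/113, -204/113)

Set up U = [u_1 | ... | u_2] ∈ R^(4×2). The projector onto W = col(U) is P = U (U^T U)^(-1) U^T.
Compute U^T U =
  [23, -11]
  [-11, 20],
and U^T v = (-4, 16).
Solve U^T U · c = U^T v for the coefficients: c = (32/113, 108/113). The projection is proj_W(v) = U c.
Check: (v - proj_W(v)) · u_1 = 0  (should be 0).
Check: (v - proj_W(v)) · u_2 = 0  (should be 0).
Result: proj_W(v) = (228/113, -260/113, -140/113, -204/113).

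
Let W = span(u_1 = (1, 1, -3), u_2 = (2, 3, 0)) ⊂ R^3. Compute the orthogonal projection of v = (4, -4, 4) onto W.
proj_W(v) = (-52/59, -44/59, 204/59)

Set up U = [u_1 | ... | u_2] ∈ R^(3×2). The projector onto W = col(U) is P = U (U^T U)^(-1) U^T.
Compute U^T U =
  [11, 5]
  [5, 13],
and U^T v = (-12, -4).
Solve U^T U · c = U^T v for the coefficients: c = (-68/59, 8/59). The projection is proj_W(v) = U c.
Check: (v - proj_W(v)) · u_1 = 0  (should be 0).
Check: (v - proj_W(v)) · u_2 = 0  (should be 0).
Result: proj_W(v) = (-52/59, -44/59, 204/59).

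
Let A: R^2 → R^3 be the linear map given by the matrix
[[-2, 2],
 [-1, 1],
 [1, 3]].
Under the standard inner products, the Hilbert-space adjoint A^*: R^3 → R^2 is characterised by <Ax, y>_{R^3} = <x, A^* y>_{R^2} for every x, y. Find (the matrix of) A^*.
A^* = A^T =
[[-2, -1, 1],
 [2, 1, 3]]

For real matrices with standard dot products, the defining identity <Ax, y> = <x, A^* y> gives (Ax)^T y = x^T (A^*) y, i.e. x^T A^T y = x^T (A^*) y. Since this holds for all x, y, we must have A^* = A^T. Therefore
A^* =
[[-2, -1, 1],
 [2, 1, 3]].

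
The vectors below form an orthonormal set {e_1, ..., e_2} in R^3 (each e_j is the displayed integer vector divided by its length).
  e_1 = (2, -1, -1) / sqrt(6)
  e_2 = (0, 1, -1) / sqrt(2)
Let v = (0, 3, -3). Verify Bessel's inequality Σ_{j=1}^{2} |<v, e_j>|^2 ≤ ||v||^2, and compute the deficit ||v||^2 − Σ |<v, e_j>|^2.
Σ |<v, e_j>|^2 = 18; ||v||^2 = 18; deficit = 0

Write each e_j = u_j / sqrt(<u_j, u_j>) where u_j is the displayed integer vector. Then <v, e_j> = <v, u_j> / sqrt(<u_j, u_j>), so |<v, e_j>|^2 = <v, u_j>^2 / <u_j, u_j>.
Coefficients: <v, e_1> = 0/sqrt(6), <v, e_2> = 6/sqrt(2).
Square and sum: Σ |<v, e_j>|^2 = 18.
Compute ||v||^2 = v·v = 18.
Deficit = 18 − 18 = 0 ≥ 0, confirming Bessel's inequality. (The deficit equals ||v − Σ <v,e_j> e_j||^2, the squared distance from v to span{e_j}.)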